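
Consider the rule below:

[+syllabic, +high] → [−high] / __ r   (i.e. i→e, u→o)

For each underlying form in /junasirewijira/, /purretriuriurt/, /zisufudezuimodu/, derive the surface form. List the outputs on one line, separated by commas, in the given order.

junaserewijera, porretrioriort, zisufudezuimodu

/junasirewijira/: /i/ is a high vowel immediately before /r/, so it lowers to [e]. /i/ is a high vowel immediately before /r/, so it lowers to [e]. → [junaserewijera].
/purretriuriurt/: /u/ is a high vowel immediately before /r/, so it lowers to [o]. /u/ is a high vowel immediately before /r/, so it lowers to [o]. /u/ is a high vowel immediately before /r/, so it lowers to [o]. → [porretrioriort].
/zisufudezuimodu/: the rule's environment is not met; surfaces unchanged as [zisufudezuimodu].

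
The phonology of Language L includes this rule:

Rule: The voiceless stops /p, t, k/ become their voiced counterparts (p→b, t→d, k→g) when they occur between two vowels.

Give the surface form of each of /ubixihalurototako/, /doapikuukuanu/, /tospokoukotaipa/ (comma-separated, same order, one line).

/ubixihalurototako/: /t/ is a voiceless stop between vowels /o/ and /o/, so it voices to [d]. /t/ is a voiceless stop between vowels /o/ and /a/, so it voices to [d]. /k/ is a voiceless stop between vowels /a/ and /o/, so it voices to [g]. → [ubixihalurododago].
/doapikuukuanu/: /p/ is a voiceless stop between vowels /a/ and /i/, so it voices to [b]. /k/ is a voiceless stop between vowels /i/ and /u/, so it voices to [g]. /k/ is a voiceless stop between vowels /u/ and /u/, so it voices to [g]. → [doabiguuguanu].
/tospokoukotaipa/: /k/ is a voiceless stop between vowels /o/ and /o/, so it voices to [g]. /k/ is a voiceless stop between vowels /u/ and /o/, so it voices to [g]. /t/ is a voiceless stop between vowels /o/ and /a/, so it voices to [d]. /p/ is a voiceless stop between vowels /i/ and /a/, so it voices to [b]. → [tospogougodaiba].

ubixihalurododago, doabiguuguanu, tospogougodaiba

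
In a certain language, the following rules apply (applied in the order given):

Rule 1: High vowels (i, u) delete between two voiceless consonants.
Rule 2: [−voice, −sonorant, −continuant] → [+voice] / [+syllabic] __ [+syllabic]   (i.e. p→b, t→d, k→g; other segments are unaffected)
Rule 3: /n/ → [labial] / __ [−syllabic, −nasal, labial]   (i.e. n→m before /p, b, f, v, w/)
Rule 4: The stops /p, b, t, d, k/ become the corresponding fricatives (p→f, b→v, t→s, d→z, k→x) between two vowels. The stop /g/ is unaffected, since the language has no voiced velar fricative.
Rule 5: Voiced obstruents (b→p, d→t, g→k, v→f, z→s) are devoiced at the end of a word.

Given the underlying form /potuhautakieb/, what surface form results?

pothauzagiep

Rule 1 (high vowel syncope): /u/ is a high vowel flanked by voiceless consonants /t/ and /h/, so it deletes. /potuhautakieb/ → pothautakieb.
Rule 2 (intervocalic voicing): /t/ is a voiceless stop between vowels /u/ and /a/, so it voices to [d]. /k/ is a voiceless stop between vowels /a/ and /i/, so it voices to [g]. /pothautakieb/ → pothaudagieb.
Rule 3 (nasal place assimilation): no segment meets the environment; /pothaudagieb/ is unchanged.
Rule 4 (intervocalic spirantization): /d/ is a stop between vowels /u/ and /a/, so it spirantizes to the fricative [z]. /pothaudagieb/ → pothauzagieb.
Rule 5 (final devoicing): /b/ is a voiced obstruent in word-final position, so it devoices to [p]. /pothauzagieb/ → pothauzagiep.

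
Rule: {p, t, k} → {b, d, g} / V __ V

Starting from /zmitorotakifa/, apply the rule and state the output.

/t/ is a voiceless stop between vowels /i/ and /o/, so it voices to [d].
/t/ is a voiceless stop between vowels /o/ and /a/, so it voices to [d].
/k/ is a voiceless stop between vowels /a/ and /i/, so it voices to [g].
Surface form: [zmidorodagifa].

zmidorodagifa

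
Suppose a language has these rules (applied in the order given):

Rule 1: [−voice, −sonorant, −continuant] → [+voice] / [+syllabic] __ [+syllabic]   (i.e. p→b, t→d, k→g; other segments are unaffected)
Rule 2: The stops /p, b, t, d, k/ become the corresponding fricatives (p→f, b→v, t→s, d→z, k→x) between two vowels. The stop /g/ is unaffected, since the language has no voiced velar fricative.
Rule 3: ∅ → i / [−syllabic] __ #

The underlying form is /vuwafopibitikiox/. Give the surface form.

vuwafovivizigioxi

Rule 1 (intervocalic voicing): /p/ is a voiceless stop between vowels /o/ and /i/, so it voices to [b]. /t/ is a voiceless stop between vowels /i/ and /i/, so it voices to [d]. /k/ is a voiceless stop between vowels /i/ and /i/, so it voices to [g]. /vuwafopibitikiox/ → vuwafobibidigiox.
Rule 2 (intervocalic spirantization): /b/ is a stop between vowels /o/ and /i/, so it spirantizes to the fricative [v]. /b/ is a stop between vowels /i/ and /i/, so it spirantizes to the fricative [v]. /d/ is a stop between vowels /i/ and /i/, so it spirantizes to the fricative [z]. /vuwafobibidigiox/ → vuwafovivizigiox.
Rule 3 (final i-epenthesis): the form ends in the consonant /x/, so [i] is inserted word-finally. /vuwafovivizigiox/ → vuwafovivizigioxi.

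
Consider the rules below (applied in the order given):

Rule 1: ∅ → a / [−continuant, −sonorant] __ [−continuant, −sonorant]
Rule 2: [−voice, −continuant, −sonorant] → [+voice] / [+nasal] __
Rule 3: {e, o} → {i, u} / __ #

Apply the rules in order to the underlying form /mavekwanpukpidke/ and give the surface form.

mavekwanbukapidaki

Rule 1 (stop-cluster a-epenthesis): /k/ and /p/ form a stop–stop cluster, so [a] is inserted between them. /d/ and /k/ form a stop–stop cluster, so [a] is inserted between them. /mavekwanpukpidke/ → mavekwanpukapidake.
Rule 2 (post-nasal voicing): /p/ is a voiceless stop immediately after the nasal /n/, so it voices to [b]. /mavekwanpukapidake/ → mavekwanbukapidake.
Rule 3 (final vowel raising): /e/ is a mid vowel in word-final position, so it raises to [i]. /mavekwanbukapidake/ → mavekwanbukapidaki.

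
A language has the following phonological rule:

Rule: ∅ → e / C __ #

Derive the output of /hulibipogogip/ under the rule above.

hulibipogogipe

the form ends in the consonant /p/, so [e] is inserted word-finally.
Surface form: [hulibipogogipe].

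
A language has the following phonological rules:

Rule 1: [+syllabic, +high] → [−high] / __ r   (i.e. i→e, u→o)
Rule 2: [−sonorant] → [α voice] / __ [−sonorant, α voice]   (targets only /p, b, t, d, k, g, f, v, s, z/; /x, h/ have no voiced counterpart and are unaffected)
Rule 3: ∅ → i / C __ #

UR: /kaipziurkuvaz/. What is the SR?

Rule 1 (pre-rhotic lowering): /u/ is a high vowel immediately before /r/, so it lowers to [o]. /kaipziurkuvaz/ → kaipziorkuvaz.
Rule 2 (regressive voicing assimilation): /p/ precedes the voiced obstruent /z/, so it voices to [b] by assimilation. /kaipziorkuvaz/ → kaibziorkuvaz.
Rule 3 (final i-epenthesis): the form ends in the consonant /z/, so [i] is inserted word-finally. /kaibziorkuvaz/ → kaibziorkuvazi.

kaibziorkuvazi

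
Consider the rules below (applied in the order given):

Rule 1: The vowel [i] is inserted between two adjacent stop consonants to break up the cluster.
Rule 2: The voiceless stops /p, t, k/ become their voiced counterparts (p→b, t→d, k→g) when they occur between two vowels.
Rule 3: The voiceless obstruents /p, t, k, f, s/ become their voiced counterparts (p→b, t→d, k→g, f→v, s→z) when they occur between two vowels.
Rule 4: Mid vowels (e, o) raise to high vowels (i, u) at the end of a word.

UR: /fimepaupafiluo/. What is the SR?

Rule 1 (stop-cluster i-epenthesis): no segment meets the environment; /fimepaupafiluo/ is unchanged.
Rule 2 (intervocalic voicing): /p/ is a voiceless stop between vowels /e/ and /a/, so it voices to [b]. /p/ is a voiceless stop between vowels /u/ and /a/, so it voices to [b]. /fimepaupafiluo/ → fimebaubafiluo.
Rule 3 (intervocalic voicing): /f/ is a voiceless obstruent between vowels /a/ and /i/, so it voices to [v]. /fimebaubafiluo/ → fimebaubaviluo.
Rule 4 (final vowel raising): /o/ is a mid vowel in word-final position, so it raises to [u]. /fimebaubaviluo/ → fimebaubaviluu.

fimebaubaviluu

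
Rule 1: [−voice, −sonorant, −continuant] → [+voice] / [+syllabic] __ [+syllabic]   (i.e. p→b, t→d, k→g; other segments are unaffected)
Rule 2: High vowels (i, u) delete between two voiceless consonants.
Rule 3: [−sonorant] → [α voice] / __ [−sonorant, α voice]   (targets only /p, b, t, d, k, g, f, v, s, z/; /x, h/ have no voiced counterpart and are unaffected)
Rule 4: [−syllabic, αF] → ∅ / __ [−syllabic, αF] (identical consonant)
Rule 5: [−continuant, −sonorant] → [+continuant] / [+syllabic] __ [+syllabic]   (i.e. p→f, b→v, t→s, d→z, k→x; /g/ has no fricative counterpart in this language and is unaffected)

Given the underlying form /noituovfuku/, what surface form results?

Rule 1 (intervocalic voicing): /t/ is a voiceless stop between vowels /i/ and /u/, so it voices to [d]. /k/ is a voiceless stop between vowels /u/ and /u/, so it voices to [g]. /noituovfuku/ → noiduovfugu.
Rule 2 (high vowel syncope): no segment meets the environment; /noiduovfugu/ is unchanged.
Rule 3 (regressive voicing assimilation): /v/ precedes the voiceless obstruent /f/, so it devoices to [f] by assimilation. /noiduovfugu/ → noiduoffugu.
Rule 4 (degemination): /ff/ is a geminate; the first /f/ deletes. /noiduoffugu/ → noiduofugu.
Rule 5 (intervocalic spirantization): /d/ is a stop between vowels /i/ and /u/, so it spirantizes to the fricative [z]. /noiduofugu/ → noizuofugu.

noizuofugu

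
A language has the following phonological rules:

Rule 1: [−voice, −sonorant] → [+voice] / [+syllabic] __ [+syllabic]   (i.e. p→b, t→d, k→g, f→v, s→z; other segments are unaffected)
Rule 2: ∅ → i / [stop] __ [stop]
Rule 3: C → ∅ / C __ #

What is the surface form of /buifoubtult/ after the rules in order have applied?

Rule 1 (intervocalic voicing): /f/ is a voiceless obstruent between vowels /i/ and /o/, so it voices to [v]. /buifoubtult/ → buivoubtult.
Rule 2 (stop-cluster i-epenthesis): /b/ and /t/ form a stop–stop cluster, so [i] is inserted between them. /buivoubtult/ → buivoubitult.
Rule 3 (final cluster simplification): /t/ is the second consonant of a word-final cluster /lt/, so it deletes. /buivoubitult/ → buivoubitul.

buivoubitul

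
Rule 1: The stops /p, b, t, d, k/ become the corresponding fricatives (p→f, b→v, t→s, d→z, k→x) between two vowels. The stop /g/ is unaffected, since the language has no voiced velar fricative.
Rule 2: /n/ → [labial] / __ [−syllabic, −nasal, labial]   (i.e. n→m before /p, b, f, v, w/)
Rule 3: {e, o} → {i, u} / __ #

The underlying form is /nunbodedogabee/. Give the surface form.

Rule 1 (intervocalic spirantization): /d/ is a stop between vowels /o/ and /e/, so it spirantizes to the fricative [z]. /d/ is a stop between vowels /e/ and /o/, so it spirantizes to the fricative [z]. /b/ is a stop between vowels /a/ and /e/, so it spirantizes to the fricative [v]. /nunbodedogabee/ → nunbozezogavee.
Rule 2 (nasal place assimilation): /n/ precedes the labial consonant /b/, so it assimilates in place to [m]. /nunbozezogavee/ → numbozezogavee.
Rule 3 (final vowel raising): /e/ is a mid vowel in word-final position, so it raises to [i]. /numbozezogavee/ → numbozezogavei.

numbozezogavei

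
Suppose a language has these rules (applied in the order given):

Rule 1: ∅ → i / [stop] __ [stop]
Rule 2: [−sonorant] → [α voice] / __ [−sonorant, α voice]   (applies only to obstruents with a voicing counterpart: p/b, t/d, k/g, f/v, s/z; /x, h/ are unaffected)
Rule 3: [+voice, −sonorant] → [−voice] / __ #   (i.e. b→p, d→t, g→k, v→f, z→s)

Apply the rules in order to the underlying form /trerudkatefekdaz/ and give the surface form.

trerudikatefekidas

Rule 1 (stop-cluster i-epenthesis): /d/ and /k/ form a stop–stop cluster, so [i] is inserted between them. /k/ and /d/ form a stop–stop cluster, so [i] is inserted between them. /trerudkatefekdaz/ → trerudikatefekidaz.
Rule 2 (regressive voicing assimilation): no segment meets the environment; /trerudikatefekidaz/ is unchanged.
Rule 3 (final devoicing): /z/ is a voiced obstruent in word-final position, so it devoices to [s]. /trerudikatefekidaz/ → trerudikatefekidas.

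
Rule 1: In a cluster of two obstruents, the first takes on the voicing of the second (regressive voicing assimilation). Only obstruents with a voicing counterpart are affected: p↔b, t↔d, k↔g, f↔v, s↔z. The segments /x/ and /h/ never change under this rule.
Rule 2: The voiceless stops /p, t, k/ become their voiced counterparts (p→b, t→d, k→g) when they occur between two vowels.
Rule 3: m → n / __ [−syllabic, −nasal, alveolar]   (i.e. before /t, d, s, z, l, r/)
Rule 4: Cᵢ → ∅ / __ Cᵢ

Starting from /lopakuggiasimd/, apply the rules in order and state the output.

Rule 1 (regressive voicing assimilation): no segment meets the environment; /lopakuggiasimd/ is unchanged.
Rule 2 (intervocalic voicing): /p/ is a voiceless stop between vowels /o/ and /a/, so it voices to [b]. /k/ is a voiceless stop between vowels /a/ and /u/, so it voices to [g]. /lopakuggiasimd/ → lobaguggiasimd.
Rule 3 (nasal place assimilation): /m/ precedes the alveolar consonant /d/, so it assimilates in place to [n]. /lobaguggiasimd/ → lobaguggiasind.
Rule 4 (degemination): /gg/ is a geminate; the first /g/ deletes. /lobaguggiasind/ → lobagugiasind.

lobagugiasind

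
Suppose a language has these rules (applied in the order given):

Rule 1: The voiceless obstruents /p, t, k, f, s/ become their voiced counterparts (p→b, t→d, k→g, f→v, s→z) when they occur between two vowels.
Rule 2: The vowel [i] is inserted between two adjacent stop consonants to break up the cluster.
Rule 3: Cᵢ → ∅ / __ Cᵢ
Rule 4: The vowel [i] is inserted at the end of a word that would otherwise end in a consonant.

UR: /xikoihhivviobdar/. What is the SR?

Rule 1 (intervocalic voicing): /k/ is a voiceless obstruent between vowels /i/ and /o/, so it voices to [g]. /xikoihhivviobdar/ → xigoihhivviobdar.
Rule 2 (stop-cluster i-epenthesis): /b/ and /d/ form a stop–stop cluster, so [i] is inserted between them. /xigoihhivviobdar/ → xigoihhivviobidar.
Rule 3 (degemination): /hh/ is a geminate; the first /h/ deletes. /vv/ is a geminate; the first /v/ deletes. /xigoihhivviobidar/ → xigoihiviobidar.
Rule 4 (final i-epenthesis): the form ends in the consonant /r/, so [i] is inserted word-finally. /xigoihiviobidar/ → xigoihiviobidari.

xigoihiviobidari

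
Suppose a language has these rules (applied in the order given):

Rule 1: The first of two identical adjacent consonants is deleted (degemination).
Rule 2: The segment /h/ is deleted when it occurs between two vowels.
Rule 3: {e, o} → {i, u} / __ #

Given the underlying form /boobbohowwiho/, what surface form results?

booboowiu

Rule 1 (degemination): /bb/ is a geminate; the first /b/ deletes. /ww/ is a geminate; the first /w/ deletes. /boobbohowwiho/ → boobohowiho.
Rule 2 (intervocalic h-deletion): /h/ occurs between vowels /o/ and /o/, so it deletes. /h/ occurs between vowels /i/ and /o/, so it deletes. /boobohowiho/ → booboowio.
Rule 3 (final vowel raising): /o/ is a mid vowel in word-final position, so it raises to [u]. /booboowio/ → booboowiu.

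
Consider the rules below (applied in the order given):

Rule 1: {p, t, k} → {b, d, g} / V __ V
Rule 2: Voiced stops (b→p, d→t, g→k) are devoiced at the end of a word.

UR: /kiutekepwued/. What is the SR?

Rule 1 (intervocalic voicing): /t/ is a voiceless stop between vowels /u/ and /e/, so it voices to [d]. /k/ is a voiceless stop between vowels /e/ and /e/, so it voices to [g]. /kiutekepwued/ → kiudegepwued.
Rule 2 (final devoicing): /d/ is a voiced stop in word-final position, so it devoices to [t]. /kiudegepwued/ → kiudegepwuet.

kiudegepwuet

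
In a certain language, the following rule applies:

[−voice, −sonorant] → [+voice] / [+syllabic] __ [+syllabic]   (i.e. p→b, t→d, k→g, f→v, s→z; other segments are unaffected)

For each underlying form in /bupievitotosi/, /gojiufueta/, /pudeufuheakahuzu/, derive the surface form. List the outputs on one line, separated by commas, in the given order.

/bupievitotosi/: /p/ is a voiceless obstruent between vowels /u/ and /i/, so it voices to [b]. /t/ is a voiceless obstruent between vowels /i/ and /o/, so it voices to [d]. /t/ is a voiceless obstruent between vowels /o/ and /o/, so it voices to [d]. /s/ is a voiceless obstruent between vowels /o/ and /i/, so it voices to [z]. → [bubievidodozi].
/gojiufueta/: /f/ is a voiceless obstruent between vowels /u/ and /u/, so it voices to [v]. /t/ is a voiceless obstruent between vowels /e/ and /a/, so it voices to [d]. → [gojiuvueda].
/pudeufuheakahuzu/: /f/ is a voiceless obstruent between vowels /u/ and /u/, so it voices to [v]. /k/ is a voiceless obstruent between vowels /a/ and /a/, so it voices to [g]. → [pudeuvuheagahuzu].

bubievidodozi, gojiuvueda, pudeuvuheagahuzu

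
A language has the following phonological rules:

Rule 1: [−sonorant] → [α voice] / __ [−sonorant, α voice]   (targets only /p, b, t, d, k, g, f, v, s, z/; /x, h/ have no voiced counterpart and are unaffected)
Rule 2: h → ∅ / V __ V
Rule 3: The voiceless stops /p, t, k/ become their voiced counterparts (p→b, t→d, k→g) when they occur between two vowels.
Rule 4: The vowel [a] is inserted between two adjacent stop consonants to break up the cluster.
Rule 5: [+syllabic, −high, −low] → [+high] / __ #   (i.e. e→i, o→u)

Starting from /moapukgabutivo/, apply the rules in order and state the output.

moabugagabudivu

Rule 1 (regressive voicing assimilation): /k/ precedes the voiced obstruent /g/, so it voices to [g] by assimilation. /moapukgabutivo/ → moapuggabutivo.
Rule 2 (intervocalic h-deletion): no segment meets the environment; /moapuggabutivo/ is unchanged.
Rule 3 (intervocalic voicing): /p/ is a voiceless stop between vowels /a/ and /u/, so it voices to [b]. /t/ is a voiceless stop between vowels /u/ and /i/, so it voices to [d]. /moapuggabutivo/ → moabuggabudivo.
Rule 4 (stop-cluster a-epenthesis): /g/ and /g/ form a stop–stop cluster, so [a] is inserted between them. /moabuggabudivo/ → moabugagabudivo.
Rule 5 (final vowel raising): /o/ is a mid vowel in word-final position, so it raises to [u]. /moabugagabudivo/ → moabugagabudivu.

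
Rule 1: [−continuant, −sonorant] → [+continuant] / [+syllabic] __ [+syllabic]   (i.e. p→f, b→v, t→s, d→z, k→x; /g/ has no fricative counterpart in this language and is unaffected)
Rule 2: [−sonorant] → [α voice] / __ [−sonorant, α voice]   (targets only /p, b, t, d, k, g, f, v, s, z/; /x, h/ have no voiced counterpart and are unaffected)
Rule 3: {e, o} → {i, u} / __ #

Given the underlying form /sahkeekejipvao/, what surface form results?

sahkeexejibvau

Rule 1 (intervocalic spirantization): /k/ is a stop between vowels /e/ and /e/, so it spirantizes to the fricative [x]. /sahkeekejipvao/ → sahkeexejipvao.
Rule 2 (regressive voicing assimilation): /p/ precedes the voiced obstruent /v/, so it voices to [b] by assimilation. /sahkeexejipvao/ → sahkeexejibvao.
Rule 3 (final vowel raising): /o/ is a mid vowel in word-final position, so it raises to [u]. /sahkeexejibvao/ → sahkeexejibvau.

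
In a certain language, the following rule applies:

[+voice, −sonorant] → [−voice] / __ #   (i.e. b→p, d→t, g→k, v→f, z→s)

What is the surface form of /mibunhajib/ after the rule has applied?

/b/ is a voiced obstruent in word-final position, so it devoices to [p].
The other instance of /b/ does not occur in the required environment and remains unchanged.
Surface form: [mibunhajip].

mibunhajip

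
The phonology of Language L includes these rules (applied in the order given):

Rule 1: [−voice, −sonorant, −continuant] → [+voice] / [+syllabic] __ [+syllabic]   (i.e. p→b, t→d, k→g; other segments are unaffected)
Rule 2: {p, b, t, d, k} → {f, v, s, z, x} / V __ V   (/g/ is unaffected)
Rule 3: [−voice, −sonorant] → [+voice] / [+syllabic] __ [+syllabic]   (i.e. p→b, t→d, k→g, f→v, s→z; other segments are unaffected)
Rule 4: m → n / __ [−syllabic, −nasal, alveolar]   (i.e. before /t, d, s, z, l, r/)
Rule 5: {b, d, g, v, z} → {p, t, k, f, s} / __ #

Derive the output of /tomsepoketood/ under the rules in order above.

Rule 1 (intervocalic voicing): /p/ is a voiceless stop between vowels /e/ and /o/, so it voices to [b]. /k/ is a voiceless stop between vowels /o/ and /e/, so it voices to [g]. /t/ is a voiceless stop between vowels /e/ and /o/, so it voices to [d]. /tomsepoketood/ → tomsebogedood.
Rule 2 (intervocalic spirantization): /b/ is a stop between vowels /e/ and /o/, so it spirantizes to the fricative [v]. /d/ is a stop between vowels /e/ and /o/, so it spirantizes to the fricative [z]. /tomsebogedood/ → tomsevogezood.
Rule 3 (intervocalic voicing): no segment meets the environment; /tomsevogezood/ is unchanged.
Rule 4 (nasal place assimilation): /m/ precedes the alveolar consonant /s/, so it assimilates in place to [n]. /tomsevogezood/ → tonsevogezood.
Rule 5 (final devoicing): /d/ is a voiced obstruent in word-final position, so it devoices to [t]. /tonsevogezood/ → tonsevogezoot.

tonsevogezoot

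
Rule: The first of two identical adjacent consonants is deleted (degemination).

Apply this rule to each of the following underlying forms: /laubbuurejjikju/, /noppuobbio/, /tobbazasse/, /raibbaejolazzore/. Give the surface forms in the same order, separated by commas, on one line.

laubuurejikju, nopuobio, tobazase, raibaejolazore

/laubbuurejjikju/: /bb/ is a geminate; the first /b/ deletes. /jj/ is a geminate; the first /j/ deletes. → [laubuurejikju].
/noppuobbio/: /pp/ is a geminate; the first /p/ deletes. /bb/ is a geminate; the first /b/ deletes. → [nopuobio].
/tobbazasse/: /bb/ is a geminate; the first /b/ deletes. /ss/ is a geminate; the first /s/ deletes. → [tobazase].
/raibbaejolazzore/: /bb/ is a geminate; the first /b/ deletes. /zz/ is a geminate; the first /z/ deletes. → [raibaejolazore].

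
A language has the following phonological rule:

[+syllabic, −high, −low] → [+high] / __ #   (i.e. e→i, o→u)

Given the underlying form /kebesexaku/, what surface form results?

No segment of /kebesexaku/ meets the structural description of the rule, so the form surfaces unchanged.

kebesexaku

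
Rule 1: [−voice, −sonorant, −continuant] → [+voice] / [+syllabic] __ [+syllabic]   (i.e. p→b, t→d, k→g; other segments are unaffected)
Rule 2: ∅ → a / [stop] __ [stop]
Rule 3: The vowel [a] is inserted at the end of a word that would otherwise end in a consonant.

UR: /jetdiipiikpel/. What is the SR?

Rule 1 (intervocalic voicing): /p/ is a voiceless stop between vowels /i/ and /i/, so it voices to [b]. /jetdiipiikpel/ → jetdiibiikpel.
Rule 2 (stop-cluster a-epenthesis): /t/ and /d/ form a stop–stop cluster, so [a] is inserted between them. /k/ and /p/ form a stop–stop cluster, so [a] is inserted between them. /jetdiibiikpel/ → jetadiibiikapel.
Rule 3 (final a-epenthesis): the form ends in the consonant /l/, so [a] is inserted word-finally. /jetadiibiikapel/ → jetadiibiikapela.

jetadiibiikapela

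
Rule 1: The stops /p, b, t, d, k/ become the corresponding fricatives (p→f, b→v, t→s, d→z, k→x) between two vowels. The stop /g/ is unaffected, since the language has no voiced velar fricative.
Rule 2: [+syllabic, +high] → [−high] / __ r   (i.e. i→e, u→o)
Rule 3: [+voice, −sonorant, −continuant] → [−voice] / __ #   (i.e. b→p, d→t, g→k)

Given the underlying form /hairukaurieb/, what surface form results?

Rule 1 (intervocalic spirantization): /k/ is a stop between vowels /u/ and /a/, so it spirantizes to the fricative [x]. /hairukaurieb/ → hairuxaurieb.
Rule 2 (pre-rhotic lowering): /i/ is a high vowel immediately before /r/, so it lowers to [e]. /u/ is a high vowel immediately before /r/, so it lowers to [o]. /hairuxaurieb/ → haeruxaorieb.
Rule 3 (final devoicing): /b/ is a voiced stop in word-final position, so it devoices to [p]. /haeruxaorieb/ → haeruxaoriep.

haeruxaoriep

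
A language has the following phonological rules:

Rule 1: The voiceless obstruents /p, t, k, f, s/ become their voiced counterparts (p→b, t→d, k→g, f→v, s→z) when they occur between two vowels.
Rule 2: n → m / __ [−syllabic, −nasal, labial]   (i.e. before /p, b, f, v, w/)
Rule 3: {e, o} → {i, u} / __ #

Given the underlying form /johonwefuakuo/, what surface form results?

johomwevuaguu

Rule 1 (intervocalic voicing): /f/ is a voiceless obstruent between vowels /e/ and /u/, so it voices to [v]. /k/ is a voiceless obstruent between vowels /a/ and /u/, so it voices to [g]. /johonwefuakuo/ → johonwevuaguo.
Rule 2 (nasal place assimilation): /n/ precedes the labial consonant /w/, so it assimilates in place to [m]. /johonwevuaguo/ → johomwevuaguo.
Rule 3 (final vowel raising): /o/ is a mid vowel in word-final position, so it raises to [u]. /johomwevuaguo/ → johomwevuaguu.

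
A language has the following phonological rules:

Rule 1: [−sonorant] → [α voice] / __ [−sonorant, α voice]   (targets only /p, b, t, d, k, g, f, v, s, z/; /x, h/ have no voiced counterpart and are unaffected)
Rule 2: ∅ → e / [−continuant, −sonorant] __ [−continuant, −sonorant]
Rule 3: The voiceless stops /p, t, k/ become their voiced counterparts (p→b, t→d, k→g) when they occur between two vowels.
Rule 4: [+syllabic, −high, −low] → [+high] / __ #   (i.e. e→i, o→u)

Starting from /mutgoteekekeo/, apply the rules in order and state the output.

mudegodeegegeu

Rule 1 (regressive voicing assimilation): /t/ precedes the voiced obstruent /g/, so it voices to [d] by assimilation. /mutgoteekekeo/ → mudgoteekekeo.
Rule 2 (stop-cluster e-epenthesis): /d/ and /g/ form a stop–stop cluster, so [e] is inserted between them. /mudgoteekekeo/ → mudegoteekekeo.
Rule 3 (intervocalic voicing): /t/ is a voiceless stop between vowels /o/ and /e/, so it voices to [d]. /k/ is a voiceless stop between vowels /e/ and /e/, so it voices to [g]. /k/ is a voiceless stop between vowels /e/ and /e/, so it voices to [g]. /mudegoteekekeo/ → mudegodeegegeo.
Rule 4 (final vowel raising): /o/ is a mid vowel in word-final position, so it raises to [u]. /mudegodeegegeo/ → mudegodeegegeu.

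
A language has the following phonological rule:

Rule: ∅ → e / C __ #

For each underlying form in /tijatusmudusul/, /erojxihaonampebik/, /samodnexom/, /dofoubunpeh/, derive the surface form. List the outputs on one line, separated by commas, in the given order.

/tijatusmudusul/: the form ends in the consonant /l/, so [e] is inserted word-finally. → [tijatusmudusule].
/erojxihaonampebik/: the form ends in the consonant /k/, so [e] is inserted word-finally. → [erojxihaonampebike].
/samodnexom/: the form ends in the consonant /m/, so [e] is inserted word-finally. → [samodnexome].
/dofoubunpeh/: the form ends in the consonant /h/, so [e] is inserted word-finally. → [dofoubunpehe].

tijatusmudusule, erojxihaonampebike, samodnexome, dofoubunpehe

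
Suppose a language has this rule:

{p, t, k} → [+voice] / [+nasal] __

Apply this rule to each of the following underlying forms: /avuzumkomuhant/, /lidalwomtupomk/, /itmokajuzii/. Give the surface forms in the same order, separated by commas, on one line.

/avuzumkomuhant/: /k/ is a voiceless stop immediately after the nasal /m/, so it voices to [g]. /t/ is a voiceless stop immediately after the nasal /n/, so it voices to [d]. → [avuzumgomuhand].
/lidalwomtupomk/: /t/ is a voiceless stop immediately after the nasal /m/, so it voices to [d]. /k/ is a voiceless stop immediately after the nasal /m/, so it voices to [g]. → [lidalwomdupomg].
/itmokajuzii/: the rule's environment is not met; surfaces unchanged as [itmokajuzii].

avuzumgomuhand, lidalwomdupomg, itmokajuzii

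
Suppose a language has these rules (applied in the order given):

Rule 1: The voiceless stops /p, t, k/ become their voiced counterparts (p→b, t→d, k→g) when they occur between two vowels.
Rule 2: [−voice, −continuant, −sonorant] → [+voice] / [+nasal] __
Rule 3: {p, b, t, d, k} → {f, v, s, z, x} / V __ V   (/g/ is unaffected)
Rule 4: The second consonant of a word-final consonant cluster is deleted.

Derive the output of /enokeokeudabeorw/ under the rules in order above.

Rule 1 (intervocalic voicing): /k/ is a voiceless stop between vowels /o/ and /e/, so it voices to [g]. /k/ is a voiceless stop between vowels /o/ and /e/, so it voices to [g]. /enokeokeudabeorw/ → enogeogeudabeorw.
Rule 2 (post-nasal voicing): no segment meets the environment; /enogeogeudabeorw/ is unchanged.
Rule 3 (intervocalic spirantization): /d/ is a stop between vowels /u/ and /a/, so it spirantizes to the fricative [z]. /b/ is a stop between vowels /a/ and /e/, so it spirantizes to the fricative [v]. /enogeogeudabeorw/ → enogeogeuzaveorw.
Rule 4 (final cluster simplification): /w/ is the second consonant of a word-final cluster /rw/, so it deletes. /enogeogeuzaveorw/ → enogeogeuzaveor.

enogeogeuzaveor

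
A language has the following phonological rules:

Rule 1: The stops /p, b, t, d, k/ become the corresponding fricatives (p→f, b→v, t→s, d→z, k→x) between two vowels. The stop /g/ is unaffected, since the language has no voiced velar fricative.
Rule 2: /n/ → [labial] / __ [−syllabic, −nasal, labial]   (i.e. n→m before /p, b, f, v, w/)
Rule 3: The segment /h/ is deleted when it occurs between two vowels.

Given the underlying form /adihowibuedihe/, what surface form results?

aziowivuezie

Rule 1 (intervocalic spirantization): /d/ is a stop between vowels /a/ and /i/, so it spirantizes to the fricative [z]. /b/ is a stop between vowels /i/ and /u/, so it spirantizes to the fricative [v]. /d/ is a stop between vowels /e/ and /i/, so it spirantizes to the fricative [z]. /adihowibuedihe/ → azihowivuezihe.
Rule 2 (nasal place assimilation): no segment meets the environment; /azihowivuezihe/ is unchanged.
Rule 3 (intervocalic h-deletion): /h/ occurs between vowels /i/ and /o/, so it deletes. /h/ occurs between vowels /i/ and /e/, so it deletes. /azihowivuezihe/ → aziowivuezie.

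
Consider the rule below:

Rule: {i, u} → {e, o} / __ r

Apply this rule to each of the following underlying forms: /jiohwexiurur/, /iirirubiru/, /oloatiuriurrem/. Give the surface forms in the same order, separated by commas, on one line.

jiohwexioror, iereruberu, oloatioriorrem

/jiohwexiurur/: /u/ is a high vowel immediately before /r/, so it lowers to [o]. /u/ is a high vowel immediately before /r/, so it lowers to [o]. → [jiohwexioror].
/iirirubiru/: /i/ is a high vowel immediately before /r/, so it lowers to [e]. /i/ is a high vowel immediately before /r/, so it lowers to [e]. /i/ is a high vowel immediately before /r/, so it lowers to [e]. → [iereruberu].
/oloatiuriurrem/: /u/ is a high vowel immediately before /r/, so it lowers to [o]. /u/ is a high vowel immediately before /r/, so it lowers to [o]. → [oloatioriorrem].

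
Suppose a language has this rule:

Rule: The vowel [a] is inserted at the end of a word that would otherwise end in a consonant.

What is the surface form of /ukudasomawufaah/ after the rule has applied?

the form ends in the consonant /h/, so [a] is inserted word-finally.
Surface form: [ukudasomawufaaha].

ukudasomawufaaha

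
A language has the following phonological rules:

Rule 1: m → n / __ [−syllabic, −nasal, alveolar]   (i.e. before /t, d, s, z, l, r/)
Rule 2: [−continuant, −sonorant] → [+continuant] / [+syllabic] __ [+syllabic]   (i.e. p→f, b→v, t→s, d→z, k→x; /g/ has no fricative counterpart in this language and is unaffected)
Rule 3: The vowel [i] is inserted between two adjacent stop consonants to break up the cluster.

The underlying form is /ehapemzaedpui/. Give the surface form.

ehafenzaedipui

Rule 1 (nasal place assimilation): /m/ precedes the alveolar consonant /z/, so it assimilates in place to [n]. /ehapemzaedpui/ → ehapenzaedpui.
Rule 2 (intervocalic spirantization): /p/ is a stop between vowels /a/ and /e/, so it spirantizes to the fricative [f]. /ehapenzaedpui/ → ehafenzaedpui.
Rule 3 (stop-cluster i-epenthesis): /d/ and /p/ form a stop–stop cluster, so [i] is inserted between them. /ehafenzaedpui/ → ehafenzaedipui.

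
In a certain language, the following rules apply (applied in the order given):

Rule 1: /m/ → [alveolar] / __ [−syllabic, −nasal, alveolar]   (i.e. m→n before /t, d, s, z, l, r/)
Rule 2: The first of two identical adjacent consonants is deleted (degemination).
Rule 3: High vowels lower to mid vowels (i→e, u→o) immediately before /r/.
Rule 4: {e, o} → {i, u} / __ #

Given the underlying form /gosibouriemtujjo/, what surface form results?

gosiboorientuju

Rule 1 (nasal place assimilation): /m/ precedes the alveolar consonant /t/, so it assimilates in place to [n]. /gosibouriemtujjo/ → gosibourientujjo.
Rule 2 (degemination): /jj/ is a geminate; the first /j/ deletes. /gosibourientujjo/ → gosibourientujo.
Rule 3 (pre-rhotic lowering): /u/ is a high vowel immediately before /r/, so it lowers to [o]. /gosibourientujo/ → gosiboorientujo.
Rule 4 (final vowel raising): /o/ is a mid vowel in word-final position, so it raises to [u]. /gosiboorientujo/ → gosiboorientuju.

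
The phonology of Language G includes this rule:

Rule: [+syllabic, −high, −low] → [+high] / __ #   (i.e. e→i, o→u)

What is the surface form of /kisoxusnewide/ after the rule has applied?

Scanning /kisoxusnewide/: /o/ at position 4 is not in the conditioning environment; /e/ at position 9 is not in the conditioning environment; /e/ is a mid vowel in word-final position, so it raises to [i].
Result: [kisoxusnewidi].

kisoxusnewidi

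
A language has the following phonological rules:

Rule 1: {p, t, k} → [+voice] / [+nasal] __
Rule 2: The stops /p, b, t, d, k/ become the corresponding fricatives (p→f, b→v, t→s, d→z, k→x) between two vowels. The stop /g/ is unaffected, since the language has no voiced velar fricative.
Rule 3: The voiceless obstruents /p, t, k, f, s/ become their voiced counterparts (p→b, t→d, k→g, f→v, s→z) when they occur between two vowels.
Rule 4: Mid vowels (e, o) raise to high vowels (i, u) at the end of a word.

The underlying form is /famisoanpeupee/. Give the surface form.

famizoanbeuvei

Rule 1 (post-nasal voicing): /p/ is a voiceless stop immediately after the nasal /n/, so it voices to [b]. /famisoanpeupee/ → famisoanbeupee.
Rule 2 (intervocalic spirantization): /p/ is a stop between vowels /u/ and /e/, so it spirantizes to the fricative [f]. /famisoanbeupee/ → famisoanbeufee.
Rule 3 (intervocalic voicing): /s/ is a voiceless obstruent between vowels /i/ and /o/, so it voices to [z]. /f/ is a voiceless obstruent between vowels /u/ and /e/, so it voices to [v]. /famisoanbeufee/ → famizoanbeuvee.
Rule 4 (final vowel raising): /e/ is a mid vowel in word-final position, so it raises to [i]. /famizoanbeuvee/ → famizoanbeuvei.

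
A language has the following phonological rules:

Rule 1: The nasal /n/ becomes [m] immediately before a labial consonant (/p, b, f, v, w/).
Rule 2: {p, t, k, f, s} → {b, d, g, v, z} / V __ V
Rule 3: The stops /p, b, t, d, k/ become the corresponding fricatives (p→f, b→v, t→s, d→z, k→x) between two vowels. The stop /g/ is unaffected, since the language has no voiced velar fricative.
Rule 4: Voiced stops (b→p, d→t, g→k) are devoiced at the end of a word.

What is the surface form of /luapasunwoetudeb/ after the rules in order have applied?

luavazumwoezuzep

Rule 1 (nasal place assimilation): /n/ precedes the labial consonant /w/, so it assimilates in place to [m]. /luapasunwoetudeb/ → luapasumwoetudeb.
Rule 2 (intervocalic voicing): /p/ is a voiceless obstruent between vowels /a/ and /a/, so it voices to [b]. /s/ is a voiceless obstruent between vowels /a/ and /u/, so it voices to [z]. /t/ is a voiceless obstruent between vowels /e/ and /u/, so it voices to [d]. /luapasumwoetudeb/ → luabazumwoedudeb.
Rule 3 (intervocalic spirantization): /b/ is a stop between vowels /a/ and /a/, so it spirantizes to the fricative [v]. /d/ is a stop between vowels /e/ and /u/, so it spirantizes to the fricative [z]. /d/ is a stop between vowels /u/ and /e/, so it spirantizes to the fricative [z]. /luabazumwoedudeb/ → luavazumwoezuzeb.
Rule 4 (final devoicing): /b/ is a voiced stop in word-final position, so it devoices to [p]. /luavazumwoezuzeb/ → luavazumwoezuzep.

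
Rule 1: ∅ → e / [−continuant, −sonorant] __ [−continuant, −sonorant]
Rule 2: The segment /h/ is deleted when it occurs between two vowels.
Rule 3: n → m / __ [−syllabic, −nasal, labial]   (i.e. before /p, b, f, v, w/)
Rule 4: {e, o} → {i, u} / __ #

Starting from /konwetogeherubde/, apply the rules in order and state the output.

komwetogeerubedi

Rule 1 (stop-cluster e-epenthesis): /b/ and /d/ form a stop–stop cluster, so [e] is inserted between them. /konwetogeherubde/ → konwetogeherubede.
Rule 2 (intervocalic h-deletion): /h/ occurs between vowels /e/ and /e/, so it deletes. /konwetogeherubede/ → konwetogeerubede.
Rule 3 (nasal place assimilation): /n/ precedes the labial consonant /w/, so it assimilates in place to [m]. /konwetogeerubede/ → komwetogeerubede.
Rule 4 (final vowel raising): /e/ is a mid vowel in word-final position, so it raises to [i]. /komwetogeerubede/ → komwetogeerubedi.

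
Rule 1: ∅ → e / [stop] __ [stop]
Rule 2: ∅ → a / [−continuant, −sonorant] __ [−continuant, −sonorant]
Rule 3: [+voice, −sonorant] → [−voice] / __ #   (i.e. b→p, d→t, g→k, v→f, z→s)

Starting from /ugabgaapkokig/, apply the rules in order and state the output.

Rule 1 (stop-cluster e-epenthesis): /b/ and /g/ form a stop–stop cluster, so [e] is inserted between them. /p/ and /k/ form a stop–stop cluster, so [e] is inserted between them. /ugabgaapkokig/ → ugabegaapekokig.
Rule 2 (stop-cluster a-epenthesis): no segment meets the environment; /ugabegaapekokig/ is unchanged.
Rule 3 (final devoicing): /g/ is a voiced obstruent in word-final position, so it devoices to [k]. /ugabegaapekokig/ → ugabegaapekokik.

ugabegaapekokik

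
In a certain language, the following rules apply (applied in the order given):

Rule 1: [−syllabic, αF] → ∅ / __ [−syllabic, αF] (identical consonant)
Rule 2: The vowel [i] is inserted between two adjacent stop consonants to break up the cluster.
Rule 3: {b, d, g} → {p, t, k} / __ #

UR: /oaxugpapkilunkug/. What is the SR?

Rule 1 (degemination): no segment meets the environment; /oaxugpapkilunkug/ is unchanged.
Rule 2 (stop-cluster i-epenthesis): /g/ and /p/ form a stop–stop cluster, so [i] is inserted between them. /p/ and /k/ form a stop–stop cluster, so [i] is inserted between them. /oaxugpapkilunkug/ → oaxugipapikilunkug.
Rule 3 (final devoicing): /g/ is a voiced stop in word-final position, so it devoices to [k]. /oaxugipapikilunkug/ → oaxugipapikilunkuk.

oaxugipapikilunkuk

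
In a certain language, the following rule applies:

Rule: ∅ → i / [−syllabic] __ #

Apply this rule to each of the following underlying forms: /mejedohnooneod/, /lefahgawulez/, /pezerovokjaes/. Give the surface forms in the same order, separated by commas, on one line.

mejedohnooneodi, lefahgawulezi, pezerovokjaesi

/mejedohnooneod/: the form ends in the consonant /d/, so [i] is inserted word-finally. → [mejedohnooneodi].
/lefahgawulez/: the form ends in the consonant /z/, so [i] is inserted word-finally. → [lefahgawulezi].
/pezerovokjaes/: the form ends in the consonant /s/, so [i] is inserted word-finally. → [pezerovokjaesi].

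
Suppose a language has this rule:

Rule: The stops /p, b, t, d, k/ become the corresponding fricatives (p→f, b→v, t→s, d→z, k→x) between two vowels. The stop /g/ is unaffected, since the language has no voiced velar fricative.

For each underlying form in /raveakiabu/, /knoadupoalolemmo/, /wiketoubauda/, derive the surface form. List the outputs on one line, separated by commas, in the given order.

/raveakiabu/: /k/ is a stop between vowels /a/ and /i/, so it spirantizes to the fricative [x]. /b/ is a stop between vowels /a/ and /u/, so it spirantizes to the fricative [v]. → [raveaxiavu].
/knoadupoalolemmo/: /d/ is a stop between vowels /a/ and /u/, so it spirantizes to the fricative [z]. /p/ is a stop between vowels /u/ and /o/, so it spirantizes to the fricative [f]. → [knoazufoalolemmo].
/wiketoubauda/: /k/ is a stop between vowels /i/ and /e/, so it spirantizes to the fricative [x]. /t/ is a stop between vowels /e/ and /o/, so it spirantizes to the fricative [s]. /b/ is a stop between vowels /u/ and /a/, so it spirantizes to the fricative [v]. /d/ is a stop between vowels /u/ and /a/, so it spirantizes to the fricative [z]. → [wixesouvauza].

raveaxiavu, knoazufoalolemmo, wixesouvauza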